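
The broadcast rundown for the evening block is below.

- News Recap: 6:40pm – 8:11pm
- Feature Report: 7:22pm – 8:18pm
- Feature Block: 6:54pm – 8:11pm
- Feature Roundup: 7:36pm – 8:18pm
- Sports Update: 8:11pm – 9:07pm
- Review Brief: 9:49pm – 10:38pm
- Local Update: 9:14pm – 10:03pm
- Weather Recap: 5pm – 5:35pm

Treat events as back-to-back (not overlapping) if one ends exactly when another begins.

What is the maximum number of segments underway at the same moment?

Sort all start/end points and keep a running count:
5pm start Weather Recap → 1
5:35pm end Weather Recap → 0
6:40pm start News Recap → 1
6:54pm start Feature Block → 2
7:22pm start Feature Report → 3
7:36pm start Feature Roundup → 4
8:11pm end Feature Block → 3
8:11pm end News Recap → 2
8:11pm start Sports Update → 3
8:18pm end Feature Report → 2
8:18pm end Feature Roundup → 1
9:07pm end Sports Update → 0
9:14pm start Local Update → 1
9:49pm start Review Brief → 2
10:03pm end Local Update → 1
10:38pm end Review Brief → 0
Peak is 4, at 7:36pm (Feature Block, Feature Report, Feature Roundup, News Recap).

4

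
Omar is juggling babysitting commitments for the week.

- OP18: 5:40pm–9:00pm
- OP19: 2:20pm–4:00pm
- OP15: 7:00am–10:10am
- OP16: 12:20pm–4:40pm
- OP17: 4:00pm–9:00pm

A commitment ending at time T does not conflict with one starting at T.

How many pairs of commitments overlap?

3

Sorted by start: OP15, OP16, OP19, OP17, OP18.
OP16 starts after OP15 ends — done with OP15.
OP19 starts before OP16 ends → OP16 and OP19 overlap.
OP17 starts before OP16 ends → OP16 and OP17 overlap.
OP18 starts after OP16 ends.
OP17 starts exactly when OP19 ends (back-to-back, no overlap) — done with OP19.
OP18 starts before OP17 ends → OP17 and OP18 overlap.
Overlapping pairs: OP16 & OP17, OP16 & OP19, OP17 & OP18 — 3 in total.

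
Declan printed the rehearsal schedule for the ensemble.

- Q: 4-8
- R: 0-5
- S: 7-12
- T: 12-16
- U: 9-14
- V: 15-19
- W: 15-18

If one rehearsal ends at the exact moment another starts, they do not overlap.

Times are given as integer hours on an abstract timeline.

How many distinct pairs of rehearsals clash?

7

Check each pair: they overlap iff neither finishes before the other starts.
Sorted by start: R, Q, S, U, T, V, W.
Q starts before R ends → R and Q overlap.
S starts after R ends, so R has no further overlaps.
S starts before Q ends → Q and S overlap.
U starts after Q ends, so Q has no further overlaps.
U starts before S ends → S and U overlap.
T starts exactly when S ends (back-to-back, no overlap), so S has no further overlaps.
T starts before U ends → U and T overlap.
V starts after U ends, so U has no further overlaps.
V starts before T ends → T and V overlap.
W starts before T ends → T and W overlap.
W starts before V ends → V and W overlap.
Overlapping pairs: Q & R, Q & S, S & U, T & U, T & V, T & W, V & W — 7 in total.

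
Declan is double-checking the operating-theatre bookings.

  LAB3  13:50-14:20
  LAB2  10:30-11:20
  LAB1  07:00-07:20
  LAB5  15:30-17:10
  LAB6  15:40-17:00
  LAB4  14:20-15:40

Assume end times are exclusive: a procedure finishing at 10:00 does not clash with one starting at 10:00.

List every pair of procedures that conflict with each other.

Sorted by start: LAB1, LAB2, LAB3, LAB4, LAB5, LAB6.
LAB2 starts after LAB1 ends; LAB1 is clear from here.
LAB3 starts after LAB2 ends; LAB2 is clear from here.
LAB4 starts exactly when LAB3 ends (back-to-back, no overlap); LAB3 is clear from here.
LAB5 starts before LAB4 ends → LAB4 and LAB5 overlap.
LAB6 starts exactly when LAB4 ends (back-to-back, no overlap).
LAB6 starts before LAB5 ends → LAB5 and LAB6 overlap.

LAB4 & LAB5, LAB5 & LAB6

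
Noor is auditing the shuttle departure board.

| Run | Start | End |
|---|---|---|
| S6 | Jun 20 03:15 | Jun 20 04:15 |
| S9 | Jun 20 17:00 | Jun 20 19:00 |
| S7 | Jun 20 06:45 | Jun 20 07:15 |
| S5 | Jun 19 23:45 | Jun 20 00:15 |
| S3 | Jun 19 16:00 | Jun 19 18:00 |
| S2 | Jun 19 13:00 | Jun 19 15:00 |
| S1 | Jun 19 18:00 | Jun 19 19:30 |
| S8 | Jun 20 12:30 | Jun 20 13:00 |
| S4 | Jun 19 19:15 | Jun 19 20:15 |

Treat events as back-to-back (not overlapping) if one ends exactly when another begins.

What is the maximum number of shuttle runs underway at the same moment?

Sweep the timeline, counting +1 at each start and −1 at each end (ends before starts at a tie):
Jun 19 13:00 start S2 → 1
Jun 19 15:00 end S2 → 0
Jun 19 16:00 start S3 → 1
Jun 19 18:00 end S3 → 0
Jun 19 18:00 start S1 → 1
Jun 19 19:15 start S4 → 2
Jun 19 19:30 end S1 → 1
Jun 19 20:15 end S4 → 0
Jun 19 23:45 start S5 → 1
Jun 20 00:15 end S5 → 0
Jun 20 03:15 start S6 → 1
Jun 20 04:15 end S6 → 0
Jun 20 06:45 start S7 → 1
Jun 20 07:15 end S7 → 0
Jun 20 12:30 start S8 → 1
Jun 20 13:00 end S8 → 0
Jun 20 17:00 start S9 → 1
Jun 20 19:00 end S9 → 0
Peak is 2, at Jun 19 19:15 (S1, S4).

2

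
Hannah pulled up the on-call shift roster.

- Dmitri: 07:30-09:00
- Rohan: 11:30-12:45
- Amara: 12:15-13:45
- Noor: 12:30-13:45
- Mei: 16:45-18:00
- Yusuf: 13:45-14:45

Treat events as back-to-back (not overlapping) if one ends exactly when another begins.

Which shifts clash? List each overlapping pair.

Check each pair: they overlap iff neither finishes before the other starts.
Sorted by start: Dmitri, Rohan, Amara, Noor, Yusuf, Mei.
Rohan starts after Dmitri ends — done with Dmitri.
Amara starts before Rohan ends → Rohan and Amara overlap.
Noor starts before Rohan ends → Rohan and Noor overlap.
Yusuf starts after Rohan ends — done with Rohan.
Noor starts before Amara ends → Amara and Noor overlap.
Yusuf starts exactly when Amara ends (back-to-back, no overlap) — done with Amara.
Yusuf starts exactly when Noor ends (back-to-back, no overlap) — done with Noor.
Mei starts after Yusuf ends.

Amara & Noor, Amara & Rohan, Noor & Rohan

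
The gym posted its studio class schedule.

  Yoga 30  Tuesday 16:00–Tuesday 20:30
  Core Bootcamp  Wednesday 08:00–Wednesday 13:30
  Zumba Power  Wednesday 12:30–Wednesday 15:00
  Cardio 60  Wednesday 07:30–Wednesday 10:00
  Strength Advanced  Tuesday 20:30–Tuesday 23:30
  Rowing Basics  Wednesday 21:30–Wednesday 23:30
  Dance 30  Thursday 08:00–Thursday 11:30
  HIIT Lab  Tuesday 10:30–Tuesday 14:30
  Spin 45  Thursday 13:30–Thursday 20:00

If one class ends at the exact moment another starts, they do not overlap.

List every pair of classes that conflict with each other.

Sorted by start: HIIT Lab, Yoga 30, Strength Advanced, Cardio 60, Core Bootcamp, Zumba Power, Rowing Basics, Dance 30, Spin 45.
Yoga 30 starts after HIIT Lab ends, so HIIT Lab has no further overlaps.
Strength Advanced starts exactly when Yoga 30 ends (back-to-back, no overlap), so Yoga 30 has no further overlaps.
Cardio 60 starts after Strength Advanced ends, so Strength Advanced has no further overlaps.
Core Bootcamp starts before Cardio 60 ends → Cardio 60 and Core Bootcamp overlap.
Zumba Power starts after Cardio 60 ends, so Cardio 60 has no further overlaps.
Zumba Power starts before Core Bootcamp ends → Core Bootcamp and Zumba Power overlap.
Rowing Basics starts after Core Bootcamp ends, so Core Bootcamp has no further overlaps.
Rowing Basics starts after Zumba Power ends, so Zumba Power has no further overlaps.
Dance 30 starts after Rowing Basics ends, so Rowing Basics has no further overlaps.
Spin 45 starts after Dance 30 ends.

Cardio 60 & Core Bootcamp, Core Bootcamp & Zumba Power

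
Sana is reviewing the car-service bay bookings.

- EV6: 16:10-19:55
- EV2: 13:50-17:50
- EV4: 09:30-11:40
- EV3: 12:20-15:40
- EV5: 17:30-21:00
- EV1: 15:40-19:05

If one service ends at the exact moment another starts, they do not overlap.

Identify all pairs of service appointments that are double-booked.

Sorted by start: EV4, EV3, EV2, EV1, EV6, EV5.
EV3 starts after EV4 ends; EV4 is clear from here.
EV2 starts before EV3 ends → EV3 and EV2 overlap.
EV1 starts exactly when EV3 ends (back-to-back, no overlap); EV3 is clear from here.
EV1 starts before EV2 ends → EV2 and EV1 overlap.
EV6 starts before EV2 ends → EV2 and EV6 overlap.
EV5 starts before EV2 ends → EV2 and EV5 overlap.
EV6 starts before EV1 ends → EV1 and EV6 overlap.
EV5 starts before EV1 ends → EV1 and EV5 overlap.
EV5 starts before EV6 ends → EV6 and EV5 overlap.

EV1 & EV2, EV1 & EV5, EV1 & EV6, EV2 & EV3, EV2 & EV5, EV2 & EV6, EV5 & EV6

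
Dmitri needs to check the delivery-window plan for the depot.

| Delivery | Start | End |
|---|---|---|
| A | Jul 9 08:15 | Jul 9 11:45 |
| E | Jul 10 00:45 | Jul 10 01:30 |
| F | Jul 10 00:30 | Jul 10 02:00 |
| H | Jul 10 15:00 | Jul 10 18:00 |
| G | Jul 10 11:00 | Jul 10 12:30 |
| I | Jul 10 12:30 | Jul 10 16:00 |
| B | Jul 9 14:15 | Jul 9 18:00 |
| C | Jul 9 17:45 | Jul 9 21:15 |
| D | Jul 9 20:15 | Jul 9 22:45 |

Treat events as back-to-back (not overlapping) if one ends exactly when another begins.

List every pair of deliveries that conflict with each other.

Check each pair: they overlap iff neither finishes before the other starts.
Sorted by start: A, B, C, D, F, E, G, I, H.
B starts after A ends; A is clear from here.
C starts before B ends → B and C overlap.
D starts after B ends; B is clear from here.
D starts before C ends → C and D overlap.
F starts after C ends; C is clear from here.
F starts after D ends; D is clear from here.
E starts before F ends → F and E overlap.
G starts after F ends; F is clear from here.
G starts after E ends; E is clear from here.
I starts exactly when G ends (back-to-back, no overlap); G is clear from here.
H starts before I ends → I and H overlap.

B & C, C & D, E & F, H & I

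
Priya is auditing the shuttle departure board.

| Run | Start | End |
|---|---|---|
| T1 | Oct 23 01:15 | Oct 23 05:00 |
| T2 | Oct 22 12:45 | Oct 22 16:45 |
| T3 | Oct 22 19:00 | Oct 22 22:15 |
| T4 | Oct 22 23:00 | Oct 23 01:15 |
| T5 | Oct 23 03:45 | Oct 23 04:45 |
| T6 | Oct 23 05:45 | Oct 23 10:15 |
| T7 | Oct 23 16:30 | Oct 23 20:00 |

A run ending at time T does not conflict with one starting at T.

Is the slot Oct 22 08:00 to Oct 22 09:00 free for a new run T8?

T2: starts Oct 22 12:45 at or after T8 ends Oct 22 09:00 → clear.
T3: starts Oct 22 19:00 at or after T8 ends Oct 22 09:00 → clear.
T4: starts Oct 22 23:00 at or after T8 ends Oct 22 09:00 → clear.
T1: starts Oct 23 01:15 at or after T8 ends Oct 22 09:00 → clear.
T5: starts Oct 23 03:45 at or after T8 ends Oct 22 09:00 → clear.
T6: starts Oct 23 05:45 at or after T8 ends Oct 22 09:00 → clear.
T7: starts Oct 23 16:30 at or after T8 ends Oct 22 09:00 → clear.

Yes — the slot is free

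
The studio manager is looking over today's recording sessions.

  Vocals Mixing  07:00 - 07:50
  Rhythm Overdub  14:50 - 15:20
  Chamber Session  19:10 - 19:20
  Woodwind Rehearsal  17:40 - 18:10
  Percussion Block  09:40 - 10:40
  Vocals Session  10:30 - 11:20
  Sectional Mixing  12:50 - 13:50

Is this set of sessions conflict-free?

Sorted by start: Vocals Mixing, Percussion Block, Vocals Session, Sectional Mixing, Rhythm Overdub, Woodwind Rehearsal, Chamber Session.
Percussion Block starts after Vocals Mixing ends, so Vocals Mixing has no further overlaps.
Vocals Session starts before Percussion Block ends → Percussion Block and Vocals Session overlap.
That's a conflict, so the schedule is not conflict-free.

No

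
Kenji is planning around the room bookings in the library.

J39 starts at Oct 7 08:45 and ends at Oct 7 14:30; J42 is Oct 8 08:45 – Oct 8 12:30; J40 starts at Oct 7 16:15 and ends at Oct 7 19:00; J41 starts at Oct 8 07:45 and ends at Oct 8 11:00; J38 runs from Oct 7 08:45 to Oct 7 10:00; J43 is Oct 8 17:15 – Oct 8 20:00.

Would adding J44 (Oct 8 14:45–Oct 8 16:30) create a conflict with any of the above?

No — it doesn't clash with anything

J38: ends Oct 7 10:00 at or before J44 starts Oct 8 14:45 → clear.
J39: ends Oct 7 14:30 at or before J44 starts Oct 8 14:45 → clear.
J40: ends Oct 7 19:00 at or before J44 starts Oct 8 14:45 → clear.
J41: ends Oct 8 11:00 at or before J44 starts Oct 8 14:45 → clear.
J42: ends Oct 8 12:30 at or before J44 starts Oct 8 14:45 → clear.
J43: starts Oct 8 17:15 at or after J44 ends Oct 8 16:30 → clear.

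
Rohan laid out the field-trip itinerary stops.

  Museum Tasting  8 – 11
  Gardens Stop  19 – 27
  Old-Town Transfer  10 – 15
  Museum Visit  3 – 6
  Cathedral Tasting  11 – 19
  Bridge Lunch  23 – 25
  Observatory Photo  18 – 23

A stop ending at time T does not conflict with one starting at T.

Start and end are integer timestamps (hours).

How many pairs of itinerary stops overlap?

5

Check each pair: they overlap iff neither finishes before the other starts.
Sorted by start: Museum Visit, Museum Tasting, Old-Town Transfer, Cathedral Tasting, Observatory Photo, Gardens Stop, Bridge Lunch.
Museum Tasting starts after Museum Visit ends, so Museum Visit has no further overlaps.
Old-Town Transfer starts before Museum Tasting ends → Museum Tasting and Old-Town Transfer overlap.
Cathedral Tasting starts exactly when Museum Tasting ends (back-to-back, no overlap), so Museum Tasting has no further overlaps.
Cathedral Tasting starts before Old-Town Transfer ends → Old-Town Transfer and Cathedral Tasting overlap.
Observatory Photo starts after Old-Town Transfer ends, so Old-Town Transfer has no further overlaps.
Observatory Photo starts before Cathedral Tasting ends → Cathedral Tasting and Observatory Photo overlap.
Gardens Stop starts exactly when Cathedral Tasting ends (back-to-back, no overlap), so Cathedral Tasting has no further overlaps.
Gardens Stop starts before Observatory Photo ends → Observatory Photo and Gardens Stop overlap.
Bridge Lunch starts exactly when Observatory Photo ends (back-to-back, no overlap).
Bridge Lunch starts before Gardens Stop ends → Gardens Stop and Bridge Lunch overlap.
Overlapping pairs: Bridge Lunch & Gardens Stop, Cathedral Tasting & Observatory Photo, Cathedral Tasting & Old-Town Transfer, Gardens Stop & Observatory Photo, Museum Tasting & Old-Town Transfer — 5 in total.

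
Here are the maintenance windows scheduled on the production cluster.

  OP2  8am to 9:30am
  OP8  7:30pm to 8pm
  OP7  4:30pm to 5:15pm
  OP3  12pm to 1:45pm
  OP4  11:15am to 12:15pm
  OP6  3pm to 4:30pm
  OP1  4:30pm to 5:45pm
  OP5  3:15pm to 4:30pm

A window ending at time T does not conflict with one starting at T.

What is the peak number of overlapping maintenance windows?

2

Sort all start/end points and keep a running count:
8am start OP2 → 1
9:30am end OP2 → 0
11:15am start OP4 → 1
12pm start OP3 → 2
12:15pm end OP4 → 1
1:45pm end OP3 → 0
3pm start OP6 → 1
3:15pm start OP5 → 2
4:30pm end OP5 → 1
4:30pm end OP6 → 0
4:30pm start OP1 → 1
4:30pm start OP7 → 2
5:15pm end OP7 → 1
5:45pm end OP1 → 0
7:30pm start OP8 → 1
8pm end OP8 → 0
Peak is 2, at 12pm (OP3, OP4).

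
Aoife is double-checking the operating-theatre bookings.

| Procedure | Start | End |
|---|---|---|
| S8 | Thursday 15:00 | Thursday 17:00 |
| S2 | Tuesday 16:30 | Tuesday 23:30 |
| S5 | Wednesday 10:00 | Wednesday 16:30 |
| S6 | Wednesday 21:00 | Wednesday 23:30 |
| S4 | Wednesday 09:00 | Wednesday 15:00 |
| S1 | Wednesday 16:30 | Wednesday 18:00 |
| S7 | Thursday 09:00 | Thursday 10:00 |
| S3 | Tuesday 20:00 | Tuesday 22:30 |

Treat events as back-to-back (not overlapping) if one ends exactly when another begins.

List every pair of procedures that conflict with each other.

S2 & S3, S4 & S5

Sorted by start: S2, S3, S4, S5, S1, S6, S7, S8.
S3 starts before S2 ends → S2 and S3 overlap.
S4 starts after S2 ends — done with S2.
S4 starts after S3 ends — done with S3.
S5 starts before S4 ends → S4 and S5 overlap.
S1 starts after S4 ends — done with S4.
S1 starts exactly when S5 ends (back-to-back, no overlap) — done with S5.
S6 starts after S1 ends — done with S1.
S7 starts after S6 ends — done with S6.
S8 starts after S7 ends.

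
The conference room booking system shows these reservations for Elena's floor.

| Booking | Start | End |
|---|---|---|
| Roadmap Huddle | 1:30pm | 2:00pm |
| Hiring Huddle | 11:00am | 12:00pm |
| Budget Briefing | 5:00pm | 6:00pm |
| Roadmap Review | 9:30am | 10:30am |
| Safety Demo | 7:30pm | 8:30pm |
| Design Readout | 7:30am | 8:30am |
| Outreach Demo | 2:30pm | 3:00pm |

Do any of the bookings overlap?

No

Check each pair: they overlap iff neither finishes before the other starts.
Sorted by start: Design Readout, Roadmap Review, Hiring Huddle, Roadmap Huddle, Outreach Demo, Budget Briefing, Safety Demo.
Roadmap Review starts after Design Readout ends; Design Readout is clear from here.
Hiring Huddle starts after Roadmap Review ends; Roadmap Review is clear from here.
Roadmap Huddle starts after Hiring Huddle ends; Hiring Huddle is clear from here.
Outreach Demo starts after Roadmap Huddle ends; Roadmap Huddle is clear from here.
Budget Briefing starts after Outreach Demo ends; Outreach Demo is clear from here.
Safety Demo starts after Budget Briefing ends.
Every pair is clear; the schedule has no overlaps.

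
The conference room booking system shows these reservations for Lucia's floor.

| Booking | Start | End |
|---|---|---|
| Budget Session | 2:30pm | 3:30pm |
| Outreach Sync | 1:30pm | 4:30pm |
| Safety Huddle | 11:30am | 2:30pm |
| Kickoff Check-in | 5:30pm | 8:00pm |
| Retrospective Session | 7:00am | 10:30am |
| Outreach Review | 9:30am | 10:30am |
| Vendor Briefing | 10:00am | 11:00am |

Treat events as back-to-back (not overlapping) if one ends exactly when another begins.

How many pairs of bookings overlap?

5

Sorted by start: Retrospective Session, Outreach Review, Vendor Briefing, Safety Huddle, Outreach Sync, Budget Session, Kickoff Check-in.
Outreach Review starts before Retrospective Session ends → Retrospective Session and Outreach Review overlap.
Vendor Briefing starts before Retrospective Session ends → Retrospective Session and Vendor Briefing overlap.
Safety Huddle starts after Retrospective Session ends; Retrospective Session is clear from here.
Vendor Briefing starts before Outreach Review ends → Outreach Review and Vendor Briefing overlap.
Safety Huddle starts after Outreach Review ends; Outreach Review is clear from here.
Safety Huddle starts after Vendor Briefing ends; Vendor Briefing is clear from here.
Outreach Sync starts before Safety Huddle ends → Safety Huddle and Outreach Sync overlap.
Budget Session starts exactly when Safety Huddle ends (back-to-back, no overlap); Safety Huddle is clear from here.
Budget Session starts before Outreach Sync ends → Outreach Sync and Budget Session overlap.
Kickoff Check-in starts after Outreach Sync ends.
Kickoff Check-in starts after Budget Session ends.
Overlapping pairs: Budget Session & Outreach Sync, Outreach Review & Retrospective Session, Outreach Review & Vendor Briefing, Outreach Sync & Safety Huddle, Retrospective Session & Vendor Briefing — 5 in total.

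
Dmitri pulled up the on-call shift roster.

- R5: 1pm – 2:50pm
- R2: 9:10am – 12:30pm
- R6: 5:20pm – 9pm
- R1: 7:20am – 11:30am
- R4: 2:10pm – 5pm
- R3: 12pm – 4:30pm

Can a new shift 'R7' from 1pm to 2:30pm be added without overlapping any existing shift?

R1: ends 11:30am at or before R7 starts 1pm → clear.
R2: ends 12:30pm at or before R7 starts 1pm → clear.
R3: starts 12pm before R7 ends 2:30pm, and ends 4:30pm after R7 starts 1pm → overlap.
R5: starts 1pm before R7 ends 2:30pm, and ends 2:50pm after R7 starts 1pm → overlap.
R4: starts 2:10pm before R7 ends 2:30pm, and ends 5pm after R7 starts 1pm → overlap.
R6: starts 5:20pm at or after R7 ends 2:30pm → clear.
R7 overlaps R3, R4, R5.

No — it overlaps R3, R4, R5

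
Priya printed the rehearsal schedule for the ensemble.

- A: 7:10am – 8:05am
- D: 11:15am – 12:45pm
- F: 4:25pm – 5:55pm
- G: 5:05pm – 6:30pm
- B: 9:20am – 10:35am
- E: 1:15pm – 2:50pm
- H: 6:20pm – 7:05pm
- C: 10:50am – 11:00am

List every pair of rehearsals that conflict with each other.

Sorted by start: A, B, C, D, E, F, G, H.
B starts after A ends, so A has no further overlaps.
C starts after B ends, so B has no further overlaps.
D starts after C ends, so C has no further overlaps.
E starts after D ends, so D has no further overlaps.
F starts after E ends, so E has no further overlaps.
G starts before F ends → F and G overlap.
H starts after F ends.
H starts before G ends → G and H overlap.

F & G, G & H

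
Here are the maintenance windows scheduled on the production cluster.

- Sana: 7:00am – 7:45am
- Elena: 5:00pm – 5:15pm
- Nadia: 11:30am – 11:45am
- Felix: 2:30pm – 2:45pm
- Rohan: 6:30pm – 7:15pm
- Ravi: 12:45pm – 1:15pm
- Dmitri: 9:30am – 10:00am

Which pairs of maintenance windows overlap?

no overlapping pairs

Check each pair: they overlap iff neither finishes before the other starts.
Sorted by start: Sana, Dmitri, Nadia, Ravi, Felix, Elena, Rohan.
Dmitri starts after Sana ends; Sana is clear from here.
Nadia starts after Dmitri ends; Dmitri is clear from here.
Ravi starts after Nadia ends; Nadia is clear from here.
Felix starts after Ravi ends; Ravi is clear from here.
Elena starts after Felix ends; Felix is clear from here.
Rohan starts after Elena ends.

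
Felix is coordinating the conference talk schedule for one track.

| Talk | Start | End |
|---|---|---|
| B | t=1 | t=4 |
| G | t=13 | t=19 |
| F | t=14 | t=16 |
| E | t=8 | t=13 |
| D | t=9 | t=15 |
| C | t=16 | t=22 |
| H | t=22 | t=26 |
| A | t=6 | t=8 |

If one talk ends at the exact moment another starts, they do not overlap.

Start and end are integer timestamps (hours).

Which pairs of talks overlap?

Sorted by start: B, A, E, D, G, F, C, H.
A starts after B ends; B is clear from here.
E starts exactly when A ends (back-to-back, no overlap); A is clear from here.
D starts before E ends → E and D overlap.
G starts exactly when E ends (back-to-back, no overlap); E is clear from here.
G starts before D ends → D and G overlap.
F starts before D ends → D and F overlap.
C starts after D ends; D is clear from here.
F starts before G ends → G and F overlap.
C starts before G ends → G and C overlap.
H starts after G ends.
C starts exactly when F ends (back-to-back, no overlap); F is clear from here.
H starts exactly when C ends (back-to-back, no overlap).

C & G, D & E, D & F, D & G, F & G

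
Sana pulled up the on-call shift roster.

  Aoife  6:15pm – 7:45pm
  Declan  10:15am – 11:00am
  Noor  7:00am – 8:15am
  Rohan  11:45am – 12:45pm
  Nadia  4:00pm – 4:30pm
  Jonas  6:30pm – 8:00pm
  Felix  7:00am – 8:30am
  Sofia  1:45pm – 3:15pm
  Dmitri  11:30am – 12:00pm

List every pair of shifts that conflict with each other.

Aoife & Jonas, Dmitri & Rohan, Felix & Noor

Two intervals overlap when each starts before the other ends.
Sorted by start: Noor, Felix, Declan, Dmitri, Rohan, Sofia, Nadia, Aoife, Jonas.
Felix starts before Noor ends → Noor and Felix overlap.
Declan starts after Noor ends, so nothing later overlaps Noor either.
Declan starts after Felix ends, so nothing later overlaps Felix either.
Dmitri starts after Declan ends, so nothing later overlaps Declan either.
Rohan starts before Dmitri ends → Dmitri and Rohan overlap.
Sofia starts after Dmitri ends, so nothing later overlaps Dmitri either.
Sofia starts after Rohan ends, so nothing later overlaps Rohan either.
Nadia starts after Sofia ends, so nothing later overlaps Sofia either.
Aoife starts after Nadia ends, so nothing later overlaps Nadia either.
Jonas starts before Aoife ends → Aoife and Jonas overlap.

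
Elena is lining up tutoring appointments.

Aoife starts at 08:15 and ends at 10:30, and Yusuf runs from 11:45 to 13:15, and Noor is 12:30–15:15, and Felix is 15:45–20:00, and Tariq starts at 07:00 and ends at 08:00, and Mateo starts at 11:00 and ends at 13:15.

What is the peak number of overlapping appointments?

3

Sort all start/end points and keep a running count:
07:00 start Tariq → 1
08:00 end Tariq → 0
08:15 start Aoife → 1
10:30 end Aoife → 0
11:00 start Mateo → 1
11:45 start Yusuf → 2
12:30 start Noor → 3
13:15 end Mateo → 2
13:15 end Yusuf → 1
15:15 end Noor → 0
15:45 start Felix → 1
20:00 end Felix → 0
Peak is 3, at 12:30 (Mateo, Noor, Yusuf).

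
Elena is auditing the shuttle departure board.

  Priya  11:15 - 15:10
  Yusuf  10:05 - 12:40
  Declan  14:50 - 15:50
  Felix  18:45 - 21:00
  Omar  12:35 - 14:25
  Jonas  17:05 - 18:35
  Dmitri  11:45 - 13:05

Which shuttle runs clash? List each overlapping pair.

Declan & Priya, Dmitri & Omar, Dmitri & Priya, Dmitri & Yusuf, Omar & Priya, Omar & Yusuf, Priya & Yusuf

Sorted by start: Yusuf, Priya, Dmitri, Omar, Declan, Jonas, Felix.
Priya starts before Yusuf ends → Yusuf and Priya overlap.
Dmitri starts before Yusuf ends → Yusuf and Dmitri overlap.
Omar starts before Yusuf ends → Yusuf and Omar overlap.
Declan starts after Yusuf ends; Yusuf is clear from here.
Dmitri starts before Priya ends → Priya and Dmitri overlap.
Omar starts before Priya ends → Priya and Omar overlap.
Declan starts before Priya ends → Priya and Declan overlap.
Jonas starts after Priya ends; Priya is clear from here.
Omar starts before Dmitri ends → Dmitri and Omar overlap.
Declan starts after Dmitri ends; Dmitri is clear from here.
Declan starts after Omar ends; Omar is clear from here.
Jonas starts after Declan ends; Declan is clear from here.
Felix starts after Jonas ends.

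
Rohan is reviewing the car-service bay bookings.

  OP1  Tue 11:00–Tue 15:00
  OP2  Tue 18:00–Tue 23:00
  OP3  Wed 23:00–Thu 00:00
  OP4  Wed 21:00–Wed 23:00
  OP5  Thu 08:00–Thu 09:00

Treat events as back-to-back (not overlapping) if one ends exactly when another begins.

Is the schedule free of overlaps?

Yes

Two intervals overlap when each starts before the other ends.
Sorted by start: OP1, OP2, OP4, OP3, OP5.
OP2 starts after OP1 ends, so OP1 has no further overlaps.
OP4 starts after OP2 ends, so OP2 has no further overlaps.
OP3 starts exactly when OP4 ends (back-to-back, no overlap), so OP4 has no further overlaps.
OP5 starts after OP3 ends.
Every pair is clear; the schedule has no overlaps.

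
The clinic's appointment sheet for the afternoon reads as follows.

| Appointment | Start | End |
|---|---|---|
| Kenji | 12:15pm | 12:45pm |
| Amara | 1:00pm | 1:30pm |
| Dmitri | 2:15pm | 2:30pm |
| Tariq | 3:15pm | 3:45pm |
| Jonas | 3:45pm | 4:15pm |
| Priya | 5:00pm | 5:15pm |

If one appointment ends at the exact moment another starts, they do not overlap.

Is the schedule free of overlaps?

Check each pair: they overlap iff neither finishes before the other starts.
Sorted by start: Kenji, Amara, Dmitri, Tariq, Jonas, Priya.
Amara starts after Kenji ends; Kenji is clear from here.
Dmitri starts after Amara ends; Amara is clear from here.
Tariq starts after Dmitri ends; Dmitri is clear from here.
Jonas starts exactly when Tariq ends (back-to-back, no overlap); Tariq is clear from here.
Priya starts after Jonas ends.
Every pair is clear; the schedule has no overlaps.

Yes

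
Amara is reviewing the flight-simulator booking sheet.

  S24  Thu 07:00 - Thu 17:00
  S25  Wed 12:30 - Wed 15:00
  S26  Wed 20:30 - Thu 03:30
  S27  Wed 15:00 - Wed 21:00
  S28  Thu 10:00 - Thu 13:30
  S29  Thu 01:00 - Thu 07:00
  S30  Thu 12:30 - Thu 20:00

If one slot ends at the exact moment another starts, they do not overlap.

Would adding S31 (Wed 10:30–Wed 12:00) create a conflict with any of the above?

S25: starts Wed 12:30 at or after S31 ends Wed 12:00 → clear.
S27: starts Wed 15:00 at or after S31 ends Wed 12:00 → clear.
S26: starts Wed 20:30 at or after S31 ends Wed 12:00 → clear.
S29: starts Thu 01:00 at or after S31 ends Wed 12:00 → clear.
S24: starts Thu 07:00 at or after S31 ends Wed 12:00 → clear.
S28: starts Thu 10:00 at or after S31 ends Wed 12:00 → clear.
S30: starts Thu 12:30 at or after S31 ends Wed 12:00 → clear.

No — it doesn't clash with anything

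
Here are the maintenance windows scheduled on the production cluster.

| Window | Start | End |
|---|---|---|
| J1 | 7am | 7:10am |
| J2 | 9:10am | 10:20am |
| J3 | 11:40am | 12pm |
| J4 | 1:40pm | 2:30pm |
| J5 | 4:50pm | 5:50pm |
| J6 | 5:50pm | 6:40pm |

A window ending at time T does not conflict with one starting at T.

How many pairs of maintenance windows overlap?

0

Check each pair: they overlap iff neither finishes before the other starts.
Sorted by start: J1, J2, J3, J4, J5, J6.
J2 starts after J1 ends, so J1 has no further overlaps.
J3 starts after J2 ends, so J2 has no further overlaps.
J4 starts after J3 ends, so J3 has no further overlaps.
J5 starts after J4 ends, so J4 has no further overlaps.
J6 starts exactly when J5 ends (back-to-back, no overlap).
No pair overlaps.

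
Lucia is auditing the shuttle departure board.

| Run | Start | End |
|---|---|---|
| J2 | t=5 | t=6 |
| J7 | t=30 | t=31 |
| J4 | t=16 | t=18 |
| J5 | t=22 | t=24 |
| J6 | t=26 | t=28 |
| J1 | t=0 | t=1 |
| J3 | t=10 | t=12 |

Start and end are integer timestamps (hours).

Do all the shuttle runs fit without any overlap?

Yes

Sorted by start: J1, J2, J3, J4, J5, J6, J7.
J2 starts after J1 ends, so J1 has no further overlaps.
J3 starts after J2 ends, so J2 has no further overlaps.
J4 starts after J3 ends, so J3 has no further overlaps.
J5 starts after J4 ends, so J4 has no further overlaps.
J6 starts after J5 ends, so J5 has no further overlaps.
J7 starts after J6 ends.
Every pair is clear; the schedule has no overlaps.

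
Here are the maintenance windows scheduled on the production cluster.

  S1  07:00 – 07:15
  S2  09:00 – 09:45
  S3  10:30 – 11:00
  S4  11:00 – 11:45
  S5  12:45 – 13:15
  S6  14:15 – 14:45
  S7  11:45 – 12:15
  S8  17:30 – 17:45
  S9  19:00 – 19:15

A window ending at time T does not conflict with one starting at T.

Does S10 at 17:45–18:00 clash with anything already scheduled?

S1: ends 07:15 at or before S10 starts 17:45 → clear.
S2: ends 09:45 at or before S10 starts 17:45 → clear.
S3: ends 11:00 at or before S10 starts 17:45 → clear.
S4: ends 11:45 at or before S10 starts 17:45 → clear.
S7: ends 12:15 at or before S10 starts 17:45 → clear.
S5: ends 13:15 at or before S10 starts 17:45 → clear.
S6: ends 14:45 at or before S10 starts 17:45 → clear.
S8: ends 17:45 at or before S10 starts 17:45 → clear.
S9: starts 19:00 at or after S10 ends 18:00 → clear.

No — it doesn't clash with anything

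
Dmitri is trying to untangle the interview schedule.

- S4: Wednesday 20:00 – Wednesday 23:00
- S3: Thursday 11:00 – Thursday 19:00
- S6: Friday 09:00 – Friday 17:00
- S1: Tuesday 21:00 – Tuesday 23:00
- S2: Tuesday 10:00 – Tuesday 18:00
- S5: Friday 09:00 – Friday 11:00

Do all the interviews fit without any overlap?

Sorted by start: S2, S1, S4, S3, S5, S6.
S1 starts after S2 ends; S2 is clear from here.
S4 starts after S1 ends; S1 is clear from here.
S3 starts after S4 ends; S4 is clear from here.
S5 starts after S3 ends; S3 is clear from here.
S6 starts before S5 ends → S5 and S6 overlap.
That's a conflict, so the schedule is not conflict-free.

No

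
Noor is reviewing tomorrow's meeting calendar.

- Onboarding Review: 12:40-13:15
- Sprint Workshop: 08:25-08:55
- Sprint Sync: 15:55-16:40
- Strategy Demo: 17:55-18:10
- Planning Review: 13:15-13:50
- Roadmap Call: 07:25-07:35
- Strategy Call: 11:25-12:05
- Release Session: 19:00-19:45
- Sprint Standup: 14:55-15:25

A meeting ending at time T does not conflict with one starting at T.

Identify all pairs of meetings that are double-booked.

Sorted by start: Roadmap Call, Sprint Workshop, Strategy Call, Onboarding Review, Planning Review, Sprint Standup, Sprint Sync, Strategy Demo, Release Session.
Sprint Workshop starts after Roadmap Call ends, so nothing later overlaps Roadmap Call either.
Strategy Call starts after Sprint Workshop ends, so nothing later overlaps Sprint Workshop either.
Onboarding Review starts after Strategy Call ends, so nothing later overlaps Strategy Call either.
Planning Review starts exactly when Onboarding Review ends (back-to-back, no overlap), so nothing later overlaps Onboarding Review either.
Sprint Standup starts after Planning Review ends, so nothing later overlaps Planning Review either.
Sprint Sync starts after Sprint Standup ends, so nothing later overlaps Sprint Standup either.
Strategy Demo starts after Sprint Sync ends, so nothing later overlaps Sprint Sync either.
Release Session starts after Strategy Demo ends.

no overlapping pairs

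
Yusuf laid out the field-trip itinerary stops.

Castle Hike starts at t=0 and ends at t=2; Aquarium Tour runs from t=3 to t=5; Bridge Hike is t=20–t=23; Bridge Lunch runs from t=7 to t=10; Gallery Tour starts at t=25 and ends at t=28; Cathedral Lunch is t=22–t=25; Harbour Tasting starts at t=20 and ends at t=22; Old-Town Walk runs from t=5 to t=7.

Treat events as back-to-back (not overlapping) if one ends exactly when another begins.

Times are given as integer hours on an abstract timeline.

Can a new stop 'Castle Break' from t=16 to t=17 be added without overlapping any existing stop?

Castle Hike: ends t=2 at or before Castle Break starts t=16 → clear.
Aquarium Tour: ends t=5 at or before Castle Break starts t=16 → clear.
Old-Town Walk: ends t=7 at or before Castle Break starts t=16 → clear.
Bridge Lunch: ends t=10 at or before Castle Break starts t=16 → clear.
Harbour Tasting: starts t=20 at or after Castle Break ends t=17 → clear.
Bridge Hike: starts t=20 at or after Castle Break ends t=17 → clear.
Cathedral Lunch: starts t=22 at or after Castle Break ends t=17 → clear.
Gallery Tour: starts t=25 at or after Castle Break ends t=17 → clear.

Yes — the slot is free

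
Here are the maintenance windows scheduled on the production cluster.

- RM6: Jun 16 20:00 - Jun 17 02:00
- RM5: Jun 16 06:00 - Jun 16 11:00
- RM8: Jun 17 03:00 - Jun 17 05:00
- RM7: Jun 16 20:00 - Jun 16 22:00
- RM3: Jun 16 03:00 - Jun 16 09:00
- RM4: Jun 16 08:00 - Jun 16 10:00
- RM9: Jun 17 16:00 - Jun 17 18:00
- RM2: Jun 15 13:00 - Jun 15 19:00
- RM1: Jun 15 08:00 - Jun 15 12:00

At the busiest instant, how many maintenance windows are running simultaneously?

3

Sweep the timeline, counting +1 at each start and −1 at each end (ends before starts at a tie):
Jun 15 08:00 start RM1 → 1
Jun 15 12:00 end RM1 → 0
Jun 15 13:00 start RM2 → 1
Jun 15 19:00 end RM2 → 0
Jun 16 03:00 start RM3 → 1
Jun 16 06:00 start RM5 → 2
Jun 16 08:00 start RM4 → 3
Jun 16 09:00 end RM3 → 2
Jun 16 10:00 end RM4 → 1
Jun 16 11:00 end RM5 → 0
Jun 16 20:00 start RM6 → 1
Jun 16 20:00 start RM7 → 2
Jun 16 22:00 end RM7 → 1
Jun 17 02:00 end RM6 → 0
Jun 17 03:00 start RM8 → 1
Jun 17 05:00 end RM8 → 0
Jun 17 16:00 start RM9 → 1
Jun 17 18:00 end RM9 → 0
Peak is 3, at Jun 16 08:00 (RM3, RM4, RM5).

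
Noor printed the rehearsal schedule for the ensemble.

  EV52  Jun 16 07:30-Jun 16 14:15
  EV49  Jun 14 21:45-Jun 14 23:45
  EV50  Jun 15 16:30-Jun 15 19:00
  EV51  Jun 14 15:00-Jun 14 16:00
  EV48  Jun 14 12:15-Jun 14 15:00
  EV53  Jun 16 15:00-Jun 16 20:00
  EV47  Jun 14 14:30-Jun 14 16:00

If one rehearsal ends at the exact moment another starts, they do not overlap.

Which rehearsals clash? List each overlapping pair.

EV47 & EV48, EV47 & EV51

Check each pair: they overlap iff neither finishes before the other starts.
Sorted by start: EV48, EV47, EV51, EV49, EV50, EV52, EV53.
EV47 starts before EV48 ends → EV48 and EV47 overlap.
EV51 starts exactly when EV48 ends (back-to-back, no overlap), so nothing later overlaps EV48 either.
EV51 starts before EV47 ends → EV47 and EV51 overlap.
EV49 starts after EV47 ends, so nothing later overlaps EV47 either.
EV49 starts after EV51 ends, so nothing later overlaps EV51 either.
EV50 starts after EV49 ends, so nothing later overlaps EV49 either.
EV52 starts after EV50 ends, so nothing later overlaps EV50 either.
EV53 starts after EV52 ends.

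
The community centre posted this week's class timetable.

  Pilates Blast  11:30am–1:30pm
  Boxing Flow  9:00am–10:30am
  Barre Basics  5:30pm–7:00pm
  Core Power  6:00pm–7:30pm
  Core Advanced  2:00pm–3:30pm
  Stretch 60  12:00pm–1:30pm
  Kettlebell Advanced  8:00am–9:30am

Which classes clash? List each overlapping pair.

Barre Basics & Core Power, Boxing Flow & Kettlebell Advanced, Pilates Blast & Stretch 60

Sorted by start: Kettlebell Advanced, Boxing Flow, Pilates Blast, Stretch 60, Core Advanced, Barre Basics, Core Power.
Boxing Flow starts before Kettlebell Advanced ends → Kettlebell Advanced and Boxing Flow overlap.
Pilates Blast starts after Kettlebell Advanced ends; Kettlebell Advanced is clear from here.
Pilates Blast starts after Boxing Flow ends; Boxing Flow is clear from here.
Stretch 60 starts before Pilates Blast ends → Pilates Blast and Stretch 60 overlap.
Core Advanced starts after Pilates Blast ends; Pilates Blast is clear from here.
Core Advanced starts after Stretch 60 ends; Stretch 60 is clear from here.
Barre Basics starts after Core Advanced ends; Core Advanced is clear from here.
Core Power starts before Barre Basics ends → Barre Basics and Core Power overlap.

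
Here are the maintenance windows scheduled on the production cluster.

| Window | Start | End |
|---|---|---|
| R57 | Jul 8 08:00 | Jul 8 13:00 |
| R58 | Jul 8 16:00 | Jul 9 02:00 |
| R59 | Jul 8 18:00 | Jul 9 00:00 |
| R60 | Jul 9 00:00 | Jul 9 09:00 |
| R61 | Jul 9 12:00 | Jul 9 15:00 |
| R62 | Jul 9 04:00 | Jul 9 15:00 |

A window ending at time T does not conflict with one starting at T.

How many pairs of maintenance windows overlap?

4

Sorted by start: R57, R58, R59, R60, R62, R61.
R58 starts after R57 ends, so nothing later overlaps R57 either.
R59 starts before R58 ends → R58 and R59 overlap.
R60 starts before R58 ends → R58 and R60 overlap.
R62 starts after R58 ends, so nothing later overlaps R58 either.
R60 starts exactly when R59 ends (back-to-back, no overlap), so nothing later overlaps R59 either.
R62 starts before R60 ends → R60 and R62 overlap.
R61 starts after R60 ends.
R61 starts before R62 ends → R62 and R61 overlap.
Overlapping pairs: R58 & R59, R58 & R60, R60 & R62, R61 & R62 — 4 in total.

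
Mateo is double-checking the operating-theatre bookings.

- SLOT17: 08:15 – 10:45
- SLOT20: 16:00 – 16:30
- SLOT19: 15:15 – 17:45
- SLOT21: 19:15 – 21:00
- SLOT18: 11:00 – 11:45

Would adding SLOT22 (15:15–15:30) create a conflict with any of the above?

Yes — it overlaps SLOT19

SLOT17: ends 10:45 at or before SLOT22 starts 15:15 → clear.
SLOT18: ends 11:45 at or before SLOT22 starts 15:15 → clear.
SLOT19: starts 15:15 before SLOT22 ends 15:30, and ends 17:45 after SLOT22 starts 15:15 → overlap.
SLOT20: starts 16:00 at or after SLOT22 ends 15:30 → clear.
SLOT21: starts 19:15 at or after SLOT22 ends 15:30 → clear.
SLOT22 overlaps SLOT19.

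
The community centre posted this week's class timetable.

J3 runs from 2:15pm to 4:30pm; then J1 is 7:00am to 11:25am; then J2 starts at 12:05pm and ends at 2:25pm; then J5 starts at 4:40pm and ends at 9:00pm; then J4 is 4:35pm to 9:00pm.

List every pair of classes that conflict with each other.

J2 & J3, J4 & J5

Sorted by start: J1, J2, J3, J4, J5.
J2 starts after J1 ends — done with J1.
J3 starts before J2 ends → J2 and J3 overlap.
J4 starts after J2 ends — done with J2.
J4 starts after J3 ends — done with J3.
J5 starts before J4 ends → J4 and J5 overlap.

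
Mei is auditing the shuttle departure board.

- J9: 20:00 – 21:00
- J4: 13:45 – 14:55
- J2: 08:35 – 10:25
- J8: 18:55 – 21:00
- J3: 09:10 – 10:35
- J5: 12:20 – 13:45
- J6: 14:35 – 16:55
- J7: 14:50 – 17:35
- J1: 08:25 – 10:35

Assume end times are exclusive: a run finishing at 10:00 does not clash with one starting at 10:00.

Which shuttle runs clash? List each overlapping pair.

J1 & J2, J1 & J3, J2 & J3, J4 & J6, J4 & J7, J6 & J7, J8 & J9

Sorted by start: J1, J2, J3, J5, J4, J6, J7, J8, J9.
J2 starts before J1 ends → J1 and J2 overlap.
J3 starts before J1 ends → J1 and J3 overlap.
J5 starts after J1 ends; J1 is clear from here.
J3 starts before J2 ends → J2 and J3 overlap.
J5 starts after J2 ends; J2 is clear from here.
J5 starts after J3 ends; J3 is clear from here.
J4 starts exactly when J5 ends (back-to-back, no overlap); J5 is clear from here.
J6 starts before J4 ends → J4 and J6 overlap.
J7 starts before J4 ends → J4 and J7 overlap.
J8 starts after J4 ends; J4 is clear from here.
J7 starts before J6 ends → J6 and J7 overlap.
J8 starts after J6 ends; J6 is clear from here.
J8 starts after J7 ends; J7 is clear from here.
J9 starts before J8 ends → J8 and J9 overlap.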